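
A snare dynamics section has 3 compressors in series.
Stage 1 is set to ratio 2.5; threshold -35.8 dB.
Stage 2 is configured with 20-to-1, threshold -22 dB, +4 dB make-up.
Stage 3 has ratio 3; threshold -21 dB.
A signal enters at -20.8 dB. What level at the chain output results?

-25.8 dB

Stage 1: overshoot 15 dB → 15/2.5 = 6 dB → -29.8 dB.
Stage 2: below threshold (-29.8 ≤ -22); passes unchanged; make-up brings it to -25.8 dB.
Stage 3: below threshold (-25.8 ≤ -21); passes unchanged; output -25.8 dB.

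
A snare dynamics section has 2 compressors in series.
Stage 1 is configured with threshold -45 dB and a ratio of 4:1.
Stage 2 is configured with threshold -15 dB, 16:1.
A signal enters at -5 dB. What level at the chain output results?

Stage 1: 40 dB above -45 dB, reduced 4:1 to 10 dB above → -35 dB.
Stage 2: -35 dB ≤ -15 dB, so stage 2 doesn't engage; output -35 dB.

-35 dB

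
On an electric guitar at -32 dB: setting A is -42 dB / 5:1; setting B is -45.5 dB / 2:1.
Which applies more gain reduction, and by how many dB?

A, by 1.25 dB

A: GR = 10 − 10/5 = 8 dB.
B: GR = 13.5 − 13.5/2 = 6.75 dB.
A reduces 1.25 dB more.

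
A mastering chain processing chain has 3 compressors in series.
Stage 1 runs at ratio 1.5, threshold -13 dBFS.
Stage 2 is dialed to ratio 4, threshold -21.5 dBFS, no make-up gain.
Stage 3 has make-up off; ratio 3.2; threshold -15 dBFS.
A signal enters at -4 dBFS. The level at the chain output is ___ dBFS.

-17.875 dBFS

Stage 1: 9 dB above -13 dBFS, reduced 1.5:1 to 6 dB above → -7 dBFS.
Stage 2: 14.5 dB above -21.5 dBFS, reduced 4:1 to 3.625 dB above → -17.875 dBFS.
Stage 3: below threshold (-17.875 ≤ -15); passes unchanged; output -17.875 dBFS.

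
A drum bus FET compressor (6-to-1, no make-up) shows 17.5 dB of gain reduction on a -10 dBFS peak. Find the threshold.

-31 dBFS

Let T be the threshold. Output overshoot = (input overshoot)/R, so -27.5 − T = (-10 − T)/6.
6·(-27.5 − T) = -10 − T → 5·T = -165 − (-10) = -155.
T = -155/5 = -31 dBFS.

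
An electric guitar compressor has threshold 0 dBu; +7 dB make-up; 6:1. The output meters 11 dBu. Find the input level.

Remove make-up: 11 − 7 = 4 dBu.
The compressed level sits 4 − 0 = 4 dB over threshold.
Before 6:1 compression the overshoot was 4 × 6 = 24 dB, so input = 0 + 24 = 24 dBu.

24 dBu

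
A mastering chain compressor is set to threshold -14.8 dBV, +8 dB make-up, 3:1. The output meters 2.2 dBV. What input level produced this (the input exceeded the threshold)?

12.2 dBV

Remove make-up: 2.2 − 8 = -5.8 dBV.
The compressed level sits -5.8 − (-14.8) = 9 dB over threshold.
Undo the ratio: input overshoot = 9 × 3 = 27 dB, giving input = 12.2 dBV.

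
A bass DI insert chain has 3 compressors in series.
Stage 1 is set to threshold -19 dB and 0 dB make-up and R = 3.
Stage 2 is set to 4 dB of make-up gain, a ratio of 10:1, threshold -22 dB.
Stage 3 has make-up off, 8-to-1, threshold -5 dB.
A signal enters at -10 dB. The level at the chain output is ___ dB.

-17.4 dB

Stage 1: -10 dB is 9 dB over -19 dB; at 3:1 that becomes 3 dB over, giving -16 dB.
Stage 2: overshoot 6 dB → 6/10 = 0.6 dB → -21.4 dB; +4 dB make-up → -17.4 dB.
Stage 3: -17.4 dB ≤ -5 dB, so stage 3 doesn't engage; output -17.4 dB.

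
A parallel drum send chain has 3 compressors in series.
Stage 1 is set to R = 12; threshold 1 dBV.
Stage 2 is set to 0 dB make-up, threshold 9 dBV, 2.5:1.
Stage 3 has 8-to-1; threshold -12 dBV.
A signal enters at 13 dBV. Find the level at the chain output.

-10.25 dBV

Stage 1: 12 dB above 1 dBV, reduced 12:1 to 1 dB above → 2 dBV.
Stage 2: 2 dBV is at or below the 9 dBV threshold — no compression; output 2 dBV.
Stage 3: 14 dB above -12 dBV, reduced 8:1 to 1.75 dB above → -10.25 dBV.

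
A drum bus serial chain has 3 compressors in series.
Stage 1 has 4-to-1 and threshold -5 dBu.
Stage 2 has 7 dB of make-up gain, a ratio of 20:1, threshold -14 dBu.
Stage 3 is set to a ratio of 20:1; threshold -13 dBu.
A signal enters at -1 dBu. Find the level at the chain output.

Stage 1: -1 dBu is 4 dB over -5 dBu; at 4:1 that becomes 1 dB over, giving -4 dBu.
Stage 2: 10 dB above -14 dBu, reduced 20:1 to 0.5 dB above → -13.5 dBu; +7 dB make-up → -6.5 dBu.
Stage 3: -6.5 dBu is 6.5 dB over -13 dBu; at 20:1 that becomes 0.325 dB over, giving -12.675 dBu.

-12.675 dBu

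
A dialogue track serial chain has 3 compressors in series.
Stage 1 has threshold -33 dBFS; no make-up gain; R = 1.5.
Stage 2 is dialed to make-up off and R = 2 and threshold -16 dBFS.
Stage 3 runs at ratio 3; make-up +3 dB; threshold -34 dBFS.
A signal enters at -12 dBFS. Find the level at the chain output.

Stage 1: overshoot 21 dB → 21/1.5 = 14 dB → -19 dBFS.
Stage 2: -19 dBFS is at or below the -16 dBFS threshold — no compression; output -19 dBFS.
Stage 3: overshoot 15 dB → 15/3 = 5 dB → -29 dBFS; +3 dB make-up → -26 dBFS.

-26 dBFS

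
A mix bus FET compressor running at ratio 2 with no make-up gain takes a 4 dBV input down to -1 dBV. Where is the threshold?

Input is 10 dB above T (since output overshoot × R = input overshoot: (-1 − T)·2 = 4 − T gives T = -6 dBV).
Check: -6 + (4 − (-6))/2 = -6 + 5 = -1 dBV. ✓

-6 dBV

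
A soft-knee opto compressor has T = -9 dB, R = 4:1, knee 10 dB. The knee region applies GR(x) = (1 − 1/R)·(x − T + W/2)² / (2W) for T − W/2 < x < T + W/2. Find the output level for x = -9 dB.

x − T + W/2 = -9 − (-9) + 5 = 5.
GR = (1 − 1/4) × 5² / 20 = 0.75 × 25 / 20 = 0.9375 dB.
Output = -9 − 0.9375 = -9.9375 dB.

-9.9375 dB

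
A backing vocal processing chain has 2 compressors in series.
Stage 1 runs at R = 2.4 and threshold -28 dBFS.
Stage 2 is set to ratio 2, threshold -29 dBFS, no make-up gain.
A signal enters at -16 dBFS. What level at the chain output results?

Stage 1: -16 dBFS is 12 dB over -28 dBFS; at 2.4:1 that becomes 5 dB over, giving -23 dBFS.
Stage 2: -23 dBFS is 6 dB over -29 dBFS; at 2:1 that becomes 3 dB over, giving -26 dBFS.

-26 dBFS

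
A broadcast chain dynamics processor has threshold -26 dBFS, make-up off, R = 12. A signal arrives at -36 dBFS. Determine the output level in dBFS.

-36 dBFS is 10 dB below the -26 dBFS threshold, so no gain reduction is applied.
Output = input = -36 dBFS.

-36 dBFS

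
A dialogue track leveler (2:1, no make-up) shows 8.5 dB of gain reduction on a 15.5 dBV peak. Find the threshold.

-1.5 dBV

Input is 17 dB above T (since output overshoot × R = input overshoot: (7 − T)·2 = 15.5 − T gives T = -1.5 dBV).
Check: -1.5 + (15.5 − (-1.5))/2 = -1.5 + 8.5 = 7 dBV. ✓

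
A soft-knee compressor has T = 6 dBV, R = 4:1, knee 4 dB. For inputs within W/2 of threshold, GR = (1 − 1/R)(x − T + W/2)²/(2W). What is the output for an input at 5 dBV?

4.90625 dBV

x − T + W/2 = 5 − 6 + 2 = 1.
GR = (1 − 1/4) × 1² / 8 = 0.75 × 1 / 8 = 0.09375 dB.
Output = 5 − 0.09375 = 4.90625 dBV.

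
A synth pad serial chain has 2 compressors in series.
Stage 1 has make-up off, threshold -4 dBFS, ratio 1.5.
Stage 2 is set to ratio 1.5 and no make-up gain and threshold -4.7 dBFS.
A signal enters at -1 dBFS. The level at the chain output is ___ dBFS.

Stage 1: 3 dB above -4 dBFS, reduced 1.5:1 to 2 dB above → -2 dBFS.
Stage 2: 2.7 dB above -4.7 dBFS, reduced 1.5:1 to 1.8 dB above → -2.9 dBFS.

-2.9 dBFS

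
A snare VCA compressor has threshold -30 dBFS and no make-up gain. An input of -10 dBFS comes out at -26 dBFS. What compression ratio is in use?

Input overshoot = -10 − (-30) = 20 dB; output overshoot = -26 − (-30) = 4 dB.
Ratio = 20 / 4 = 5.

5:1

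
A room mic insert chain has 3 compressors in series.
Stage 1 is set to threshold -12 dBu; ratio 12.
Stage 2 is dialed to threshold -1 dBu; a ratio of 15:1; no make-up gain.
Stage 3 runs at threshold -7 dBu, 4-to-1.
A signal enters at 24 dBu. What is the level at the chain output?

-9 dBu

Stage 1: 36 dB above -12 dBu, reduced 12:1 to 3 dB above → -9 dBu.
Stage 2: below threshold (-9 ≤ -1); passes unchanged; output -9 dBu.
Stage 3: below threshold (-9 ≤ -7); passes unchanged; output -9 dBu.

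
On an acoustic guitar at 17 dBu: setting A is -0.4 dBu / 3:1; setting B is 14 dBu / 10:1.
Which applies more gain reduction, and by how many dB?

A: overshoot 17.4 dB → output overshoot 5.8 dB → GR 11.6 dB.
B: overshoot 3 dB → output overshoot 0.3 dB → GR 2.7 dB.
A reduces 8.9 dB more.

A, by 8.9 dB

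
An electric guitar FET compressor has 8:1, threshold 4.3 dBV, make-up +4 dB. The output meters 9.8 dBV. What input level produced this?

16.3 dBV

Before make-up, the level was 9.8 − 4 = 5.8 dBV.
Post-compression overshoot = 5.8 − 4.3 = 1.5 dB.
Undo the ratio: input overshoot = 1.5 × 8 = 12 dB, giving input = 16.3 dBV.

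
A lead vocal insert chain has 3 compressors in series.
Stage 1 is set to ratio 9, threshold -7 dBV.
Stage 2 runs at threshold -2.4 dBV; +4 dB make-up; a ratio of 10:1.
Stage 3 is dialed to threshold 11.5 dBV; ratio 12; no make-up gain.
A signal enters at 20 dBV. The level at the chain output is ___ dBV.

Stage 1: 27 dB above -7 dBV, reduced 9:1 to 3 dB above → -4 dBV.
Stage 2: -4 dBV ≤ -2.4 dBV, so stage 2 doesn't engage; make-up brings it to 0 dBV.
Stage 3: below threshold (0 ≤ 11.5); passes unchanged; output 0 dBV.

0 dBV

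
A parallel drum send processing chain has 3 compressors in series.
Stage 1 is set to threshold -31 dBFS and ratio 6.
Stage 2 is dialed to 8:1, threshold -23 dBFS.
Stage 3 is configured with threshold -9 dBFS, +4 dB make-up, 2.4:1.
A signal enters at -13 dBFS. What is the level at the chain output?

-24 dBFS

Stage 1: -13 dBFS is 18 dB over -31 dBFS; at 6:1 that becomes 3 dB over, giving -28 dBFS.
Stage 2: below threshold (-28 ≤ -23); passes unchanged; output -28 dBFS.
Stage 3: below threshold (-28 ≤ -9); passes unchanged; make-up brings it to -24 dBFS.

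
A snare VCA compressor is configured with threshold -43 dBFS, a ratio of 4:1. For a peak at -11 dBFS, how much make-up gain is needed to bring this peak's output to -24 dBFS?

Overshoot 32 dB → 32/4 = 8 dB after compression, so the compressed level is -43 + 8 = -35 dBFS.
Make-up = target − compressed = -24 − (-35) = 11 dB.

11 dB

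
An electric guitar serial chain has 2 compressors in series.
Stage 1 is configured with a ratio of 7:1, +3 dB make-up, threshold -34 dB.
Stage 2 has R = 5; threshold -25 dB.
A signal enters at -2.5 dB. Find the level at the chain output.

Stage 1: -2.5 dB is 31.5 dB over -34 dB; at 7:1 that becomes 4.5 dB over, giving -29.5 dB; +3 dB make-up → -26.5 dB.
Stage 2: -26.5 dB ≤ -25 dB, so stage 2 doesn't engage; output -26.5 dB.

-26.5 dB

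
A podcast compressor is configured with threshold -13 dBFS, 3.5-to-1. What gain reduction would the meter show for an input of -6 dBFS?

Overshoot = -6 − (-13) = 7 dB.
After 3.5:1 compression the overshoot becomes 7/3.5 = 2 dB.
Gain reduction = 7 − 2 = 5 dB.

5 dB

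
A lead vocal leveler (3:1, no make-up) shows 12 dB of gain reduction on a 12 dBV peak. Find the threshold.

-6 dBV

Let T be the threshold. Output overshoot = (input overshoot)/R, so 0 − T = (12 − T)/3.
3·(0 − T) = 12 − T → 2·T = 0 − 12 = -12.
T = -12/2 = -6 dBV.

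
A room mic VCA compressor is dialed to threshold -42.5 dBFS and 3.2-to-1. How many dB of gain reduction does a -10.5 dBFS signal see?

The signal is 32 dB above threshold.
At 3.2:1, output sits 32/3.2 = 10 dB above threshold.
Gain reduction = 32 − 10 = 22 dB.

22 dB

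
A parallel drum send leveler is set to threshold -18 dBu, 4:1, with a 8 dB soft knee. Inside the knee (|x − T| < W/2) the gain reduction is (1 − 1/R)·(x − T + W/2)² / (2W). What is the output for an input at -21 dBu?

-21.046875 dBu

x − T + W/2 = -21 − (-18) + 4 = 1.
GR = (1 − 1/4) × 1² / 16 = 0.75 × 1 / 16 = 0.046875 dB.
Output = -21 − 0.046875 = -21.046875 dBu.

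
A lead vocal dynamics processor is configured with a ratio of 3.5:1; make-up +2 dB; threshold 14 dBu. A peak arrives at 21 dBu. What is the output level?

Overshoot: 21 − 14 = 7 dB.
3.5:1 compression reduces that to 7/3.5 = 2 dB over.
So the level is 14 + 2 = 16 dBu; make-up adds 2 dB, giving 18 dBu.

18 dBu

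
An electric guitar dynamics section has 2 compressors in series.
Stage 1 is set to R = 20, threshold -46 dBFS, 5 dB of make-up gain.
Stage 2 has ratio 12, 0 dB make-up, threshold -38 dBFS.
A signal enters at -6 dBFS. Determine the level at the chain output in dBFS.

Stage 1: -6 dBFS is 40 dB over -46 dBFS; at 20:1 that becomes 2 dB over, giving -44 dBFS; +5 dB make-up → -39 dBFS.
Stage 2: below threshold (-39 ≤ -38); passes unchanged; output -39 dBFS.

-39 dBFS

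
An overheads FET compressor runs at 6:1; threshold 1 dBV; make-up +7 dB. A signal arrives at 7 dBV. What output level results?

9 dBV

7 dBV sits 6 dB over threshold.
The 6 dB excess becomes 1 dB after 6:1 reduction.
So the level is 1 + 1 = 2 dBV; make-up adds 7 dB, giving 9 dBV.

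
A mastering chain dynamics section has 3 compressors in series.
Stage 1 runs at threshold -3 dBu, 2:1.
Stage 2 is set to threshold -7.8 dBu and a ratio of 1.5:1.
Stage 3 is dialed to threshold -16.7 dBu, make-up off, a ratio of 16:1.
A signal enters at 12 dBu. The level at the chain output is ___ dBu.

-15.63125 dBu

Stage 1: 12 dBu is 15 dB over -3 dBu; at 2:1 that becomes 7.5 dB over, giving 4.5 dBu.
Stage 2: 4.5 dBu is 12.3 dB over -7.8 dBu; at 1.5:1 that becomes 8.2 dB over, giving 0.4 dBu.
Stage 3: 0.4 dBu is 17.1 dB over -16.7 dBu; at 16:1 that becomes 1.06875 dB over, giving -15.63125 dBu.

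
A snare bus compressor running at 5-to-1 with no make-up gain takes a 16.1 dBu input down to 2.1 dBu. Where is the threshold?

Input is 17.5 dB above T (since output overshoot × R = input overshoot: (2.1 − T)·5 = 16.1 − T gives T = -1.4 dBu).
Check: -1.4 + (16.1 − (-1.4))/5 = -1.4 + 3.5 = 2.1 dBu. ✓

-1.4 dBu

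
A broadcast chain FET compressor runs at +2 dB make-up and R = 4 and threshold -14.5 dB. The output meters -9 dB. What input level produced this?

-0.5 dB

Before make-up, the level was -9 − 2 = -11 dB.
The compressed level sits -11 − (-14.5) = 3.5 dB over threshold.
Input overshoot = R × output overshoot = 14 dB → input = -14.5 + 14 = -0.5 dB.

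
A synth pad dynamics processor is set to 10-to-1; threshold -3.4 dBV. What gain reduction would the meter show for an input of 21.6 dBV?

22.5 dB

The signal is 25 dB above threshold.
A 10:1 ratio leaves 2.5 dB of that excess.
GR = overshoot in − overshoot out = 25 − 2.5 = 22.5 dB.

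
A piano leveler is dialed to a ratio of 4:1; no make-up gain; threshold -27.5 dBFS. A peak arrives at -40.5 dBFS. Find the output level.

-40.5 dBFS is 13 dB below the -27.5 dBFS threshold, so no gain reduction is applied.
Output = input = -40.5 dBFS.

-40.5 dBFS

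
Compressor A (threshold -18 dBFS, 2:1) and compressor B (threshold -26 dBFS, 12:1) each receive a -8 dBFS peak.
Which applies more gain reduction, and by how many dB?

B, by 11.5 dB

A: 10 dB over, compressed to 5 dB over, so 5 dB of GR.
B: 18 dB over, compressed to 1.5 dB over, so 16.5 dB of GR.
B reduces 11.5 dB more.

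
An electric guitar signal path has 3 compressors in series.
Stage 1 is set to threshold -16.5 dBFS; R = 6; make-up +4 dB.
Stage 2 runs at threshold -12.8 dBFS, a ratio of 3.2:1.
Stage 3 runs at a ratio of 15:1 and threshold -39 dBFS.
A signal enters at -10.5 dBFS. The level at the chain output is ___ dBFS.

Stage 1: 6 dB above -16.5 dBFS, reduced 6:1 to 1 dB above → -15.5 dBFS; +4 dB make-up → -11.5 dBFS.
Stage 2: 1.3 dB above -12.8 dBFS, reduced 3.2:1 to 0.40625 dB above → -12.39375 dBFS.
Stage 3: overshoot 26.60625 dB → 26.60625/15 = 1.77375 dB → -37.22625 dBFS.

-37.22625 dBFS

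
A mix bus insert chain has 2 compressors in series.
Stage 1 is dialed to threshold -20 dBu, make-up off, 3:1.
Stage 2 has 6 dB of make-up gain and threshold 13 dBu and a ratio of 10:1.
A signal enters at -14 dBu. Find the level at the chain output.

-12 dBu

Stage 1: 6 dB above -20 dBu, reduced 3:1 to 2 dB above → -18 dBu.
Stage 2: -18 dBu is at or below the 13 dBu threshold — no compression; make-up brings it to -12 dBu.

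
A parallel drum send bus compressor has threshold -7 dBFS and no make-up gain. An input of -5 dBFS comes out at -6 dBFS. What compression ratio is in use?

Input overshoot = -5 − (-7) = 2 dB; output overshoot = -6 − (-7) = 1 dB.
Ratio = 2 / 1 = 2.

2:1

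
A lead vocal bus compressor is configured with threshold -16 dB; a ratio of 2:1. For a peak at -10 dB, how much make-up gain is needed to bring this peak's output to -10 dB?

3 dB

Overshoot 6 dB → 6/2 = 3 dB after compression, so the compressed level is -16 + 3 = -13 dB.
Make-up = target − compressed = -10 − (-13) = 3 dB.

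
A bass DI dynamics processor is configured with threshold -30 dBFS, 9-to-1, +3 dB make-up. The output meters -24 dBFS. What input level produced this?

Stripping the +3 dB make-up gives -27 dBFS at the gain stage.
Post-compression overshoot = -27 − (-30) = 3 dB.
Before 9:1 compression the overshoot was 3 × 9 = 27 dB, so input = -30 + 27 = -3 dBFS.

-3 dBFS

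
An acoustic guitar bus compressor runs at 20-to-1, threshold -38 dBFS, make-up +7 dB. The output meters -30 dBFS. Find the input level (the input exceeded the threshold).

Remove make-up: -30 − 7 = -37 dBFS.
That's 1 dB above the -38 dBFS threshold.
Undo the ratio: input overshoot = 1 × 20 = 20 dB, giving input = -18 dBFS.

-18 dBFS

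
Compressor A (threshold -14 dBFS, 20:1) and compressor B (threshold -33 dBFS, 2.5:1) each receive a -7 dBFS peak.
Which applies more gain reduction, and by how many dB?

A: 7 dB over, compressed to 0.35 dB over, so 6.65 dB of GR.
B: 26 dB over, compressed to 10.4 dB over, so 15.6 dB of GR.
Difference: 8.95 dB in favour of B.

B, by 8.95 dB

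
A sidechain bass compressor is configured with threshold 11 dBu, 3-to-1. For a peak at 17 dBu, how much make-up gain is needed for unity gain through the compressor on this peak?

4 dB

Without make-up, output = threshold + overshoot/3 = 11 + 2 = 13 dBu.
Gap to target: 4 dB.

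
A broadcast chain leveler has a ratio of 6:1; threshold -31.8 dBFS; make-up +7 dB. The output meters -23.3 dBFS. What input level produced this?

Remove make-up: -23.3 − 7 = -30.3 dBFS.
That's 1.5 dB above the -31.8 dBFS threshold.
Input overshoot = R × output overshoot = 9 dB → input = -31.8 + 9 = -22.8 dBFS.

-22.8 dBFS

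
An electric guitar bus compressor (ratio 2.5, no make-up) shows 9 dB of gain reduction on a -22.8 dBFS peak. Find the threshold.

-37.8 dBFS

Let T be the threshold. Output overshoot = (input overshoot)/R, so -31.8 − T = (-22.8 − T)/2.5.
2.5·(-31.8 − T) = -22.8 − T → 1.5·T = -79.5 − (-22.8) = -56.7.
T = -56.7/1.5 = -37.8 dBFS.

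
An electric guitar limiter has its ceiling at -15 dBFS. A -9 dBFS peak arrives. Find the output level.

-15 dBFS

The limiter clamps the peak to its -15 dBFS ceiling.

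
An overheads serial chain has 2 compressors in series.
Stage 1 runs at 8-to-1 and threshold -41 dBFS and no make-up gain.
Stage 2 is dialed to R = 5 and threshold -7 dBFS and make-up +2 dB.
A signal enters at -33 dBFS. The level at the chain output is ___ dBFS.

Stage 1: -33 dBFS is 8 dB over -41 dBFS; at 8:1 that becomes 1 dB over, giving -40 dBFS.
Stage 2: below threshold (-40 ≤ -7); passes unchanged; make-up brings it to -38 dBFS.

-38 dBFS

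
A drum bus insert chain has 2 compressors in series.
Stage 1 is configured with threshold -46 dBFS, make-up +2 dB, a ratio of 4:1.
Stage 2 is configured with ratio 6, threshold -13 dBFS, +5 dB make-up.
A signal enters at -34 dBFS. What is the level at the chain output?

Stage 1: -34 dBFS is 12 dB over -46 dBFS; at 4:1 that becomes 3 dB over, giving -43 dBFS; +2 dB make-up → -41 dBFS.
Stage 2: below threshold (-41 ≤ -13); passes unchanged; make-up brings it to -36 dBFS.

-36 dBFS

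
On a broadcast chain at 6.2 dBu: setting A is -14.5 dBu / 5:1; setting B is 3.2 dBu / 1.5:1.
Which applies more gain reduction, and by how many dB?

A: overshoot 20.7 dB → output overshoot 4.14 dB → GR 16.56 dB.
B: overshoot 3 dB → output overshoot 2 dB → GR 1 dB.
Difference: 15.56 dB in favour of A.

A, by 15.56 dB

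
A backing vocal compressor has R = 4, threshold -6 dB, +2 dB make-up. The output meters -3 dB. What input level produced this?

-2 dB

Remove make-up: -3 − 2 = -5 dB.
That's 1 dB above the -6 dB threshold.
Undo the ratio: input overshoot = 1 × 4 = 4 dB, giving input = -2 dB.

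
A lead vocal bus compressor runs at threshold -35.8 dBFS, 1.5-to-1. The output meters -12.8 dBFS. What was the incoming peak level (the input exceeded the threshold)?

That's 23 dB above the -35.8 dBFS threshold.
Input overshoot = R × output overshoot = 34.5 dB → input = -35.8 + 34.5 = -1.3 dBFS.

-1.3 dBFS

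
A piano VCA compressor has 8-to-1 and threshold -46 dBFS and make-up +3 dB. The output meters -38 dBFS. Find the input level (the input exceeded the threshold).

Remove make-up: -38 − 3 = -41 dBFS.
That's 5 dB above the -46 dBFS threshold.
Before 8:1 compression the overshoot was 5 × 8 = 40 dB, so input = -46 + 40 = -6 dBFS.

-6 dBFS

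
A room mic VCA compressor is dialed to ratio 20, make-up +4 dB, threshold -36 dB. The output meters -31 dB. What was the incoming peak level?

Remove make-up: -31 − 4 = -35 dB.
The compressed level sits -35 − (-36) = 1 dB over threshold.
Undo the ratio: input overshoot = 1 × 20 = 20 dB, giving input = -16 dB.

-16 dB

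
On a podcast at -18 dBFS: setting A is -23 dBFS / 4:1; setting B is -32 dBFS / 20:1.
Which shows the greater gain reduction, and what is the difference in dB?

B, by 9.55 dB

A: overshoot 5 dB → output overshoot 1.25 dB → GR 3.75 dB.
B: overshoot 14 dB → output overshoot 0.7 dB → GR 13.3 dB.
B applies 9.55 dB more gain reduction.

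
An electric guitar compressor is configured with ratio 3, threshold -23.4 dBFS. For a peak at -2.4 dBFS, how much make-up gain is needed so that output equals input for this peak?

The peak compresses to -23.4 + 21/3 = -16.4 dBFS.
To reach -2.4 dBFS requires -2.4 − (-16.4) = 14 dB of make-up.

14 dB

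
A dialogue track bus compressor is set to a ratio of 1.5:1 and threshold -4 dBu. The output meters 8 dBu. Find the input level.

That's 12 dB above the -4 dBu threshold.
Undo the ratio: input overshoot = 12 × 1.5 = 18 dB, giving input = 14 dBu.

14 dBu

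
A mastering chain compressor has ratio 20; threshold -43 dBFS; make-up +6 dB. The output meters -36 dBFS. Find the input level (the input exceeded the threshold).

Stripping the +6 dB make-up gives -42 dBFS at the gain stage.
That's 1 dB above the -43 dBFS threshold.
Before 20:1 compression the overshoot was 1 × 20 = 20 dB, so input = -43 + 20 = -23 dBFS.

-23 dBFS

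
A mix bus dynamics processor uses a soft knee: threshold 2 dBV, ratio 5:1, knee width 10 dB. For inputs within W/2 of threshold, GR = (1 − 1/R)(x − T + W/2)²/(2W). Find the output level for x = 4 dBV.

2.04 dBV

x − T + W/2 = 4 − 2 + 5 = 7.
GR = (1 − 1/5) × 7² / 20 = 0.8 × 49 / 20 = 1.96 dB.
Output = 4 − 1.96 = 2.04 dBV.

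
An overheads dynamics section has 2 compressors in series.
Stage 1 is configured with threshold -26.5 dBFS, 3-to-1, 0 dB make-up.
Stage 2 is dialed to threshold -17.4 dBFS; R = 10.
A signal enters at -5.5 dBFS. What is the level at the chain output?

-19.5 dBFS

Stage 1: -5.5 dBFS is 21 dB over -26.5 dBFS; at 3:1 that becomes 7 dB over, giving -19.5 dBFS.
Stage 2: -19.5 dBFS is at or below the -17.4 dBFS threshold — no compression; output -19.5 dBFS.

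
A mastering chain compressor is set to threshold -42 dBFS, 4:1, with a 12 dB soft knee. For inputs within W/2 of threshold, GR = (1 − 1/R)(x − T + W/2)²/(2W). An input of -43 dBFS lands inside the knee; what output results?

x − T + W/2 = -43 − (-42) + 6 = 5.
GR = (1 − 1/4) × 5² / 24 = 0.75 × 25 / 24 = 0.78125 dB.
Output = -43 − 0.78125 = -43.78125 dBFS.

-43.78125 dBFS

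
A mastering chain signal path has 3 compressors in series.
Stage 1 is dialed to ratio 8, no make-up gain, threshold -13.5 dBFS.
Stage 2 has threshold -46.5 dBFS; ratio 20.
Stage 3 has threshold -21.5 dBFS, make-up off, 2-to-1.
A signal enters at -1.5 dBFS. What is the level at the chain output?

Stage 1: -1.5 dBFS is 12 dB over -13.5 dBFS; at 8:1 that becomes 1.5 dB over, giving -12 dBFS.
Stage 2: 34.5 dB above -46.5 dBFS, reduced 20:1 to 1.725 dB above → -44.775 dBFS.
Stage 3: below threshold (-44.775 ≤ -21.5); passes unchanged; output -44.775 dBFS.

-44.775 dBFS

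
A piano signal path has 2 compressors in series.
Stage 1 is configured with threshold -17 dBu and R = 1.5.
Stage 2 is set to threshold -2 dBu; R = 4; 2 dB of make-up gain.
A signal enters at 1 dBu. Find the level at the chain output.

-3 dBu

Stage 1: 18 dB above -17 dBu, reduced 1.5:1 to 12 dB above → -5 dBu.
Stage 2: below threshold (-5 ≤ -2); passes unchanged; make-up brings it to -3 dBu.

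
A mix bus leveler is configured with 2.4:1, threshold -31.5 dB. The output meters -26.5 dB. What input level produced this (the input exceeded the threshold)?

-19.5 dB

Post-compression overshoot = -26.5 − (-31.5) = 5 dB.
Undo the ratio: input overshoot = 5 × 2.4 = 12 dB, giving input = -19.5 dB.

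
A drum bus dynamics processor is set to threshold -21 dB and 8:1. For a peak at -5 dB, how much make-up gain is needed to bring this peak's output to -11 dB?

8 dB

Overshoot 16 dB → 16/8 = 2 dB after compression, so the compressed level is -21 + 2 = -19 dB.
Make-up = target − compressed = -11 − (-19) = 8 dB.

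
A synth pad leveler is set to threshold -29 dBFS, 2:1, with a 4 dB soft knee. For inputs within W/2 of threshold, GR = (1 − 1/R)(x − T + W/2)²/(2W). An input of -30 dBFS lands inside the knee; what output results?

x − T + W/2 = -30 − (-29) + 2 = 1.
GR = (1 − 1/2) × 1² / 8 = 0.5 × 1 / 8 = 0.0625 dB.
Output = -30 − 0.0625 = -30.0625 dBFS.

-30.0625 dBFS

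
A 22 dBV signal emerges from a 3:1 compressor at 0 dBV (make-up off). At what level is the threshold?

Input is 33 dB above T (since output overshoot × R = input overshoot: (0 − T)·3 = 22 − T gives T = -11 dBV).
Check: -11 + (22 − (-11))/3 = -11 + 11 = 0 dBV. ✓

-11 dBV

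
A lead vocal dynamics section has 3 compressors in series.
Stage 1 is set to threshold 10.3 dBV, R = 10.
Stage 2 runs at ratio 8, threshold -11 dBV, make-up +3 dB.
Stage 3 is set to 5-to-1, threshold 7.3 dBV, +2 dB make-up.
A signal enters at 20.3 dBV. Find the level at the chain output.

Stage 1: 20.3 dBV is 10 dB over 10.3 dBV; at 10:1 that becomes 1 dB over, giving 11.3 dBV.
Stage 2: overshoot 22.3 dB → 22.3/8 = 2.7875 dB → -8.2125 dBV; +3 dB make-up → -5.2125 dBV.
Stage 3: -5.2125 dBV is at or below the 7.3 dBV threshold — no compression; make-up brings it to -3.2125 dBV.

-3.2125 dBV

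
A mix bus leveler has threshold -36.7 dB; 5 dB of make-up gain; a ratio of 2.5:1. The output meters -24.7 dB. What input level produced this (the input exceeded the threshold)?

Before make-up, the level was -24.7 − 5 = -29.7 dB.
The compressed level sits -29.7 − (-36.7) = 7 dB over threshold.
Before 2.5:1 compression the overshoot was 7 × 2.5 = 17.5 dB, so input = -36.7 + 17.5 = -19.2 dB.

-19.2 dB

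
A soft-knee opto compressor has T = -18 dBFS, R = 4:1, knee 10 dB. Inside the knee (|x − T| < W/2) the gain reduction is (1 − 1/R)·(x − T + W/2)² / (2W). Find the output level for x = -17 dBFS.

x − T + W/2 = -17 − (-18) + 5 = 6.
GR = (1 − 1/4) × 6² / 20 = 0.75 × 36 / 20 = 1.35 dB.
Output = -17 − 1.35 = -18.35 dBFS.

-18.35 dBFS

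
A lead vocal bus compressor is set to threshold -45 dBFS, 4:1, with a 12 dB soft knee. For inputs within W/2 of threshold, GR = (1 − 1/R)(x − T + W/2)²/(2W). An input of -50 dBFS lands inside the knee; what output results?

-50.03125 dBFS

x − T + W/2 = -50 − (-45) + 6 = 1.
GR = (1 − 1/4) × 1² / 24 = 0.75 × 1 / 24 = 0.03125 dB.
Output = -50 − 0.03125 = -50.03125 dBFS.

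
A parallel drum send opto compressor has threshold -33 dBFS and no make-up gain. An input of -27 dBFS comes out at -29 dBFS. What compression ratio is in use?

Input overshoot = -27 − (-33) = 6 dB; output overshoot = -29 − (-33) = 4 dB.
Ratio = 6 / 4 = 1.5.

1.5:1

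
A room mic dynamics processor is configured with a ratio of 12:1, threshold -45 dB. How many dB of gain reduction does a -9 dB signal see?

Overshoot = -9 − (-45) = 36 dB.
A 12:1 ratio leaves 3 dB of that excess.
So the signal is attenuated by 36 − 3 = 33 dB.

33 dB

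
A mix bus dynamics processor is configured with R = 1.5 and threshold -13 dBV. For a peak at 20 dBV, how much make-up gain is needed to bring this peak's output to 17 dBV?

Overshoot 33 dB → 33/1.5 = 22 dB after compression, so the compressed level is -13 + 22 = 9 dBV.
Make-up = target − compressed = 17 − 9 = 8 dB.

8 dB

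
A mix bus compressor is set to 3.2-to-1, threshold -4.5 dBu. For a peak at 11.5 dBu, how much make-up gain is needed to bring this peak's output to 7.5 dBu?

7 dB

The peak compresses to -4.5 + 16/3.2 = 0.5 dBu.
To reach 7.5 dBu requires 7.5 − 0.5 = 7 dB of make-up.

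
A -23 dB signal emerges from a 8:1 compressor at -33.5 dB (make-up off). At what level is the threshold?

Gain reduction = -23 − (-33.5) = 10.5 dB; output overshoot = GR / (R − 1) = 10.5 / 7 = 1.5 dB.
Threshold = output − output overshoot = -33.5 − 1.5 = -35 dB.

-35 dB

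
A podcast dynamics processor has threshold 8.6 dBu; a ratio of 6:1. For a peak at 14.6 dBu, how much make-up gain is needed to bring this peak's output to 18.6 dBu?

Without make-up, output = threshold + overshoot/6 = 8.6 + 1 = 9.6 dBu.
Gap to target: 9 dB.

9 dB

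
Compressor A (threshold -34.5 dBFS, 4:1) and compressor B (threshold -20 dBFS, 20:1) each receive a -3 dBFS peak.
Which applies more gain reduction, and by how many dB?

A: 31.5 dB over, compressed to 7.875 dB over, so 23.625 dB of GR.
B: 17 dB over, compressed to 0.85 dB over, so 16.15 dB of GR.
A reduces 7.475 dB more.

A, by 7.475 dB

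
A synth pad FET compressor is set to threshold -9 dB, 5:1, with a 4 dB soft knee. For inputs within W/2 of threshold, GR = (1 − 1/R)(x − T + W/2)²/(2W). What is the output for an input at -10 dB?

-10.1 dB

x − T + W/2 = -10 − (-9) + 2 = 1.
GR = (1 − 1/5) × 1² / 8 = 0.8 × 1 / 8 = 0.1 dB.
Output = -10 − 0.1 = -10.1 dB.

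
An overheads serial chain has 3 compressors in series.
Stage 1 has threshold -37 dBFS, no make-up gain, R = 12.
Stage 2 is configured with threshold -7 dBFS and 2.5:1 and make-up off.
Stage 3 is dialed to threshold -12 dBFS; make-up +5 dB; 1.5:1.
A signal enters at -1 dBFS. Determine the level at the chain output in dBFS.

-29 dBFS

Stage 1: -1 dBFS is 36 dB over -37 dBFS; at 12:1 that becomes 3 dB over, giving -34 dBFS.
Stage 2: -34 dBFS ≤ -7 dBFS, so stage 2 doesn't engage; output -34 dBFS.
Stage 3: -34 dBFS is at or below the -12 dBFS threshold — no compression; make-up brings it to -29 dBFS.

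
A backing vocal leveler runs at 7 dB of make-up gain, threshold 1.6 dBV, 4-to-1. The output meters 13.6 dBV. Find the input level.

21.6 dBV

Stripping the +7 dB make-up gives 6.6 dBV at the gain stage.
That's 5 dB above the 1.6 dBV threshold.
Undo the ratio: input overshoot = 5 × 4 = 20 dB, giving input = 21.6 dBV.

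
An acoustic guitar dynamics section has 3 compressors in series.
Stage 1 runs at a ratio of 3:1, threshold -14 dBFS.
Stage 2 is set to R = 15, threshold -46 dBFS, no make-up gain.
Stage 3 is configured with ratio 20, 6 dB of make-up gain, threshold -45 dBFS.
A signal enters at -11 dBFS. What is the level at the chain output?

Stage 1: -11 dBFS is 3 dB over -14 dBFS; at 3:1 that becomes 1 dB over, giving -13 dBFS.
Stage 2: overshoot 33 dB → 33/15 = 2.2 dB → -43.8 dBFS.
Stage 3: -43.8 dBFS is 1.2 dB over -45 dBFS; at 20:1 that becomes 0.06 dB over, giving -44.94 dBFS; +6 dB make-up → -38.94 dBFS.

-38.94 dBFS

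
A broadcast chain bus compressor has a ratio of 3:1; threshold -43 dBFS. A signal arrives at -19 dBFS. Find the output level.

-19 dBFS sits 24 dB over threshold.
3:1 compression reduces that to 24/3 = 8 dB over.
So the level is -43 + 8 = -35 dBFS.

-35 dBFS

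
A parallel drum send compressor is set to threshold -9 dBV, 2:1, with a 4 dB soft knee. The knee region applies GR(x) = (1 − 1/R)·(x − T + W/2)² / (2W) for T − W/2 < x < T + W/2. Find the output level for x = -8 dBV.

x − T + W/2 = -8 − (-9) + 2 = 3.
GR = (1 − 1/2) × 3² / 8 = 0.5 × 9 / 8 = 0.5625 dB.
Output = -8 − 0.5625 = -8.5625 dBV.

-8.5625 dBV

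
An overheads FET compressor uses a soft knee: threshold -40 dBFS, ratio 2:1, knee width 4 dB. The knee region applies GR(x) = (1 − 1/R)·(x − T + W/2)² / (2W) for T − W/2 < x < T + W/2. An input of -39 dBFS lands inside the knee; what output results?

-39.5625 dBFS

x − T + W/2 = -39 − (-40) + 2 = 3.
GR = (1 − 1/2) × 3² / 8 = 0.5 × 9 / 8 = 0.5625 dB.
Output = -39 − 0.5625 = -39.5625 dBFS.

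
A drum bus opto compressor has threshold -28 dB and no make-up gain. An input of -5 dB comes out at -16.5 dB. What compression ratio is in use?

Input overshoot = -5 − (-28) = 23 dB; output overshoot = -16.5 − (-28) = 11.5 dB.
Ratio = 23 / 11.5 = 2.

2:1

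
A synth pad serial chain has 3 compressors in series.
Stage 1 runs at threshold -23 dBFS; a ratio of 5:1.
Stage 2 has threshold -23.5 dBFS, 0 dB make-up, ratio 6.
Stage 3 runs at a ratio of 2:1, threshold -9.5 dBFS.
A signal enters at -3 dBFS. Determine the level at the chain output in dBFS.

Stage 1: 20 dB above -23 dBFS, reduced 5:1 to 4 dB above → -19 dBFS.
Stage 2: overshoot 4.5 dB → 4.5/6 = 0.75 dB → -22.75 dBFS.
Stage 3: below threshold (-22.75 ≤ -9.5); passes unchanged; output -22.75 dBFS.

-22.75 dBFS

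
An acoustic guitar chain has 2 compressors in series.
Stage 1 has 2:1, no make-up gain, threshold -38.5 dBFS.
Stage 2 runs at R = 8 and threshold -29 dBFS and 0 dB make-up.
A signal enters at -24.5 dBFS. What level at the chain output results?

Stage 1: -24.5 dBFS is 14 dB over -38.5 dBFS; at 2:1 that becomes 7 dB over, giving -31.5 dBFS.
Stage 2: -31.5 dBFS ≤ -29 dBFS, so stage 2 doesn't engage; output -31.5 dBFS.

-31.5 dBFS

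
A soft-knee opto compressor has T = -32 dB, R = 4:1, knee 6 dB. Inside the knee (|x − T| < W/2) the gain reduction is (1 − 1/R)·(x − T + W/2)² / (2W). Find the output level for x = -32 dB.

-32.5625 dB

x − T + W/2 = -32 − (-32) + 3 = 3.
GR = (1 − 1/4) × 3² / 12 = 0.75 × 9 / 12 = 0.5625 dB.
Output = -32 − 0.5625 = -32.5625 dB.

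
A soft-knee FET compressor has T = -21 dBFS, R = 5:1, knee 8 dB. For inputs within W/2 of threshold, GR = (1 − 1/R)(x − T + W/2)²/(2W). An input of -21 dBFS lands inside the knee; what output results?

x − T + W/2 = -21 − (-21) + 4 = 4.
GR = (1 − 1/5) × 4² / 16 = 0.8 × 16 / 16 = 0.8 dB.
Output = -21 − 0.8 = -21.8 dBFS.

-21.8 dBFS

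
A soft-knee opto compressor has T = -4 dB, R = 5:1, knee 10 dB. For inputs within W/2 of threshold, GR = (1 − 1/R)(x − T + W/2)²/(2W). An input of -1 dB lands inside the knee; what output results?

x − T + W/2 = -1 − (-4) + 5 = 8.
GR = (1 − 1/5) × 8² / 20 = 0.8 × 64 / 20 = 2.56 dB.
Output = -1 − 2.56 = -3.56 dB.

-3.56 dB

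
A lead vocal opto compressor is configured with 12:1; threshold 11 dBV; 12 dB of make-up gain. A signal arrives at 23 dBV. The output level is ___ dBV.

24 dBV

The input is 12 dB above the 11 dBV threshold.
The 12 dB excess becomes 1 dB after 12:1 reduction.
So the level is 11 + 1 = 12 dBV; make-up adds 12 dB, giving 24 dBV.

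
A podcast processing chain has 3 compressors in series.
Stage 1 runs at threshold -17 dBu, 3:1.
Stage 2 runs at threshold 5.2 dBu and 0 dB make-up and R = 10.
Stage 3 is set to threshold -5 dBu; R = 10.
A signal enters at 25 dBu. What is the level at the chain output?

-4.8 dBu

Stage 1: 25 dBu is 42 dB over -17 dBu; at 3:1 that becomes 14 dB over, giving -3 dBu.
Stage 2: below threshold (-3 ≤ 5.2); passes unchanged; output -3 dBu.
Stage 3: 2 dB above -5 dBu, reduced 10:1 to 0.2 dB above → -4.8 dBu.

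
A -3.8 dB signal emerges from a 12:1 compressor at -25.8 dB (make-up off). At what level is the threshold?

-27.8 dB

Input is 24 dB above T (since output overshoot × R = input overshoot: (-25.8 − T)·12 = -3.8 − T gives T = -27.8 dB).
Check: -27.8 + (-3.8 − (-27.8))/12 = -27.8 + 2 = -25.8 dB. ✓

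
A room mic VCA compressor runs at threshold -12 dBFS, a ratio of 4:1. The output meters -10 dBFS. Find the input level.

-4 dBFS

The compressed level sits -10 − (-12) = 2 dB over threshold.
Before 4:1 compression the overshoot was 2 × 4 = 8 dB, so input = -12 + 8 = -4 dBFS.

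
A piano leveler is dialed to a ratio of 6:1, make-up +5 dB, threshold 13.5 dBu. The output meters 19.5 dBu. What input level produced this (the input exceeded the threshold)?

19.5 dBu

Before make-up, the level was 19.5 − 5 = 14.5 dBu.
That's 1 dB above the 13.5 dBu threshold.
Before 6:1 compression the overshoot was 1 × 6 = 6 dB, so input = 13.5 + 6 = 19.5 dBu.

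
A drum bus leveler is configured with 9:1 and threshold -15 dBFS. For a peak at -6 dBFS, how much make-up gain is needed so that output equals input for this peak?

Overshoot 9 dB → 9/9 = 1 dB after compression, so the compressed level is -15 + 1 = -14 dBFS.
Make-up = target − compressed = -6 − (-14) = 8 dB.

8 dB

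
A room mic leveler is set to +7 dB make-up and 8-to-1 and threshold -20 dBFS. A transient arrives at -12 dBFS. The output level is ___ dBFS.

-12 dBFS sits 8 dB over threshold.
8:1 compression reduces that to 8/8 = 1 dB over.
That puts the output at -19 dBFS; make-up adds 7 dB, giving -12 dBFS.

-12 dBFS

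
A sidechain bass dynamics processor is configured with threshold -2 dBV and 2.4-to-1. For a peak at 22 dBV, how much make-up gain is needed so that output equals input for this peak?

14 dB

The peak compresses to -2 + 24/2.4 = 8 dBV.
To reach 22 dBV requires 22 − 8 = 14 dB of make-up.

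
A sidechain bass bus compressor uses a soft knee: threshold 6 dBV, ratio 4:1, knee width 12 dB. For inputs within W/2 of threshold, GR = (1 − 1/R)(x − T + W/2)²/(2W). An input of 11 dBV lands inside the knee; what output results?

7.21875 dBV

x − T + W/2 = 11 − 6 + 6 = 11.
GR = (1 − 1/4) × 11² / 24 = 0.75 × 121 / 24 = 3.78125 dB.
Output = 11 − 3.78125 = 7.21875 dBV.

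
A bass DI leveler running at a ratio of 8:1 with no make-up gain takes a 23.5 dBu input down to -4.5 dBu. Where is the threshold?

-8.5 dBu

Let T be the threshold. Output overshoot = (input overshoot)/R, so -4.5 − T = (23.5 − T)/8.
8·(-4.5 − T) = 23.5 − T → 7·T = -36 − 23.5 = -59.5.
T = -59.5/7 = -8.5 dBu.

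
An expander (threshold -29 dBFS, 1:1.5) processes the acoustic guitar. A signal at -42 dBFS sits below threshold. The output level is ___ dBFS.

The input is 13 dB below the -29 dBFS threshold.
A 1:1.5 expander multiplies undershoot by 1.5: 13 × 1.5 = 19.5 dB below threshold.
Output = -29 − 19.5 = -48.5 dBFS.

-48.5 dBFS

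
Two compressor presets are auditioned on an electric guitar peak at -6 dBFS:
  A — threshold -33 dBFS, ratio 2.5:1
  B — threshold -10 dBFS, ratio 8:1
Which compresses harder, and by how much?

A: 27 dB over, compressed to 10.8 dB over, so 16.2 dB of GR.
B: 4 dB over, compressed to 0.5 dB over, so 3.5 dB of GR.
Difference: 12.7 dB in favour of A.

A, by 12.7 dB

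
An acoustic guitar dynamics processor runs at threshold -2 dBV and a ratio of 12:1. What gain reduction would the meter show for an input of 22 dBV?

22 dB

The signal is 24 dB above threshold.
After 12:1 compression the overshoot becomes 24/12 = 2 dB.
So the signal is attenuated by 24 − 2 = 22 dB.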